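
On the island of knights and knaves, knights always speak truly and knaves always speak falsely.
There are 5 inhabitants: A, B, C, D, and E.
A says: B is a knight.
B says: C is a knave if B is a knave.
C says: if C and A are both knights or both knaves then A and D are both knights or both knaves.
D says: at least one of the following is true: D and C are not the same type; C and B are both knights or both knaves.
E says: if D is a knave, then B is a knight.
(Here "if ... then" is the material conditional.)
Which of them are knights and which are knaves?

Knights: A, B, C, D, and E. Knaves: none.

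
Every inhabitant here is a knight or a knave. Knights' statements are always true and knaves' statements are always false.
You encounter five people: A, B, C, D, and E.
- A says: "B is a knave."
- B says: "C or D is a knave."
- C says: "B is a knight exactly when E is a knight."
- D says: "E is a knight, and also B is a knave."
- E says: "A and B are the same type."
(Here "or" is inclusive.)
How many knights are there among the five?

1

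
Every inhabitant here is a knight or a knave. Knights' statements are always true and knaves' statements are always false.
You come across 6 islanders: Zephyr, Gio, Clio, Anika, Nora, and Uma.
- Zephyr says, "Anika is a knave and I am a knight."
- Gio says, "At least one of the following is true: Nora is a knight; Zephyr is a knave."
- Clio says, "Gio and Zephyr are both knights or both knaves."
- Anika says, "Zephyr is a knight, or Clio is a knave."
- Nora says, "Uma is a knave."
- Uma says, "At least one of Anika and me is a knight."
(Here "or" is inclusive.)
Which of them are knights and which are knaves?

Since Zephyr is a knave, "Anika is a knave and I am a knight" needs to be False, which holds.
Since Gio is a knight, "at least one of the following is true: Nora is a knight; Zephyr is a knave" needs to be true, which holds.
Since Clio is a knave, "Gio and Zephyr are both knights or both knaves" needs to be False, which holds.
As a knight, Anika's statement "Zephyr is a knight, or Clio is a knave" should be true; it is.
As a knave, Nora's statement "Uma is a knave" should be False; it is.
Uma is a knight; "at least one of Anika and me is a knight" is true, as required.

Zephyr is a knave, Gio is a knight, Clio is a knave, Anika is a knight, Nora is a knave, and Uma is a knight.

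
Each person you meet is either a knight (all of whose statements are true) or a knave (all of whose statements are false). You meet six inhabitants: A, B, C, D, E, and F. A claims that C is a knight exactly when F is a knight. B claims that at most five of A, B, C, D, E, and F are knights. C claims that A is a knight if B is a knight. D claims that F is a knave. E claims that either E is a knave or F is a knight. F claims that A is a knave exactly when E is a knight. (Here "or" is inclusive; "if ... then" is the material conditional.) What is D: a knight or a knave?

D is a knave.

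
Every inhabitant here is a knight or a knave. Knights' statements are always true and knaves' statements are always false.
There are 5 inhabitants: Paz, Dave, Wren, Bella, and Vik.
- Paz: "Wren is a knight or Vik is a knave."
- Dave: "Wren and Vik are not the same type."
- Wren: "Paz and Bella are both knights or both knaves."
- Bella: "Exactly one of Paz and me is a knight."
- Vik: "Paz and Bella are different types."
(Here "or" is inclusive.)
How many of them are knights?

3

The unique consistent assignment is Paz=knave, Dave=knight, Wren=knave, Bella=knight, Vik=knight.
That has 3 knights.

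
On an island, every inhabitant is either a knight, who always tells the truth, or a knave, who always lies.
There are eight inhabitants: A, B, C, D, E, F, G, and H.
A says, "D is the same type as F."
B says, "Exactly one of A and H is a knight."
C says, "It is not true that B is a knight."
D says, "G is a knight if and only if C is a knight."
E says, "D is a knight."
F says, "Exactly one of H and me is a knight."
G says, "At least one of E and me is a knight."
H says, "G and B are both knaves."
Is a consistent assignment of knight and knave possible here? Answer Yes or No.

One consistent assignment: A=knight, B=knight, C=knave, D=knave, E=knave, F=knave, G=knight, H=knave.

Yes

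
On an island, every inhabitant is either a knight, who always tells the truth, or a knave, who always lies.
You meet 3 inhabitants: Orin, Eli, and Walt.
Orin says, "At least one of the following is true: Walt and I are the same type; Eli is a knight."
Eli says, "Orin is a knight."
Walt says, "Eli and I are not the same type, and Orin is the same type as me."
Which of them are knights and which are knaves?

Suppose Orin is a knave. Then Orin's statement "at least one of the following is true: Walt and I are the same type; Eli is a knight" would have to be false. Checking the 4 ways to assign the others, none is consistent with every speaker.
(For instance, with Eli=knight, Walt=knave, Orin's claim "at least one of the following is true: Walt and I are the same type; Eli is a knight" comes out true where it would need to be false.)
So Orin must be a knight, making "at least one of the following is true: Walt and I are the same type; Eli is a knight" true. Taking Orin=knight, Eli=knight, Walt=knave, each remaining statement checks out:
  Eli (knight): "Orin is a knight" — true. ✓
  Walt (knave): "Eli and I are not the same type, and Orin is the same type as me" — false. ✓
This is the unique consistent assignment.

Orin is a knight, Eli is a knight, and Walt is a knave.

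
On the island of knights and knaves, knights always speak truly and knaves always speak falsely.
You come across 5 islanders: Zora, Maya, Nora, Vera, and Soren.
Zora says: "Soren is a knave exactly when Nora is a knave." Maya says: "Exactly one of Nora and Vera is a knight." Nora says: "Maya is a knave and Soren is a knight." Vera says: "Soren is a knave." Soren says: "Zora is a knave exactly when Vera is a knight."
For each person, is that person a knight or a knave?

Zora is a knight, and the claim "Soren is a knave exactly when Nora is a knave" is indeed True.
Since Maya is a knight, "exactly one of Nora and Vera is a knight" needs to be True, which holds.
Nora is a knave, so "Maya is a knave and Soren is a knight" must be false — and it is.
Since Vera is a knight, "Soren is a knave" needs to be True, which holds.
Soren is a knave, and the claim "Zora is a knave exactly when Vera is a knight" is indeed false.

Zora is a knight, Maya is a knight, Nora is a knave, Vera is a knight, and Soren is a knave.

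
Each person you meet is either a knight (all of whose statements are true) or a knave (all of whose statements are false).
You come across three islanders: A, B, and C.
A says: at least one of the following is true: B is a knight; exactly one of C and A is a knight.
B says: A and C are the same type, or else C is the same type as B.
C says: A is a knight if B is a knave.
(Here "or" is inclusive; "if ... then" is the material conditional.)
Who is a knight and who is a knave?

A is a knight, B is a knight, and C is a knight.

A is a knight, so "at least one of the following is true: B is a knight; exactly one of C and A is a knight" must be true — and it is.
B is a knight, and the claim "A and C are the same type, or else C is the same type as B" is indeed true.
C is a knight, and the claim "A is a knight if B is a knave" is indeed true.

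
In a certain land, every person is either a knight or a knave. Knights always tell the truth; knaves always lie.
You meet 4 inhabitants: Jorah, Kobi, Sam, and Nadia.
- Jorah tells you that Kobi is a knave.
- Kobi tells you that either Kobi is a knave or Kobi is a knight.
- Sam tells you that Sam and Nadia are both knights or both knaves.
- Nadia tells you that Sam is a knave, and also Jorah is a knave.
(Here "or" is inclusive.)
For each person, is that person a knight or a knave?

Suppose Jorah is a knight. Then Jorah's statement "Kobi is a knave" would have to be true. Checking the 8 ways to assign the others, none is consistent with every speaker.
(For instance, with Kobi=knight, Sam=knave, Nadia=knight, Jorah's claim "Kobi is a knave" comes out false where it would need to be true.)
So Jorah must be a knave, making "Kobi is a knave" false. Taking Jorah=knave, Kobi=knight, Sam=knave, Nadia=knight, each remaining statement checks out:
  Kobi (knight): "either Kobi is a knave or Kobi is a knight" — true. ✓
  Sam (knave): "Sam and Nadia are both knights or both knaves" — false. ✓
  Nadia (knight): "Sam is a knave, and also Jorah is a knave" — true. ✓
This is the unique consistent assignment.

Jorah is a knave, Kobi is a knight, Sam is a knave, and Nadia is a knight.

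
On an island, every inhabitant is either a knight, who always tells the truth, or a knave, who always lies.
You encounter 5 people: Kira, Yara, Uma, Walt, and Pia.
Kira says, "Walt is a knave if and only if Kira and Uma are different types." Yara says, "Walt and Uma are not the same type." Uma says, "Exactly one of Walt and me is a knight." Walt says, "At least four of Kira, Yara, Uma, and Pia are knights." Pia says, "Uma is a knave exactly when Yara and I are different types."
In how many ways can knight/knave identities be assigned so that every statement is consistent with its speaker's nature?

4

Consistent assignments:
  Kira=knight, Yara=knave, Uma=knave, Walt=knave, Pia=knight
  Kira=knight, Yara=knave, Uma=knave, Walt=knave, Pia=knave
  Kira=knave, Yara=knave, Uma=knave, Walt=knave, Pia=knight
  Kira=knave, Yara=knave, Uma=knave, Walt=knave, Pia=knave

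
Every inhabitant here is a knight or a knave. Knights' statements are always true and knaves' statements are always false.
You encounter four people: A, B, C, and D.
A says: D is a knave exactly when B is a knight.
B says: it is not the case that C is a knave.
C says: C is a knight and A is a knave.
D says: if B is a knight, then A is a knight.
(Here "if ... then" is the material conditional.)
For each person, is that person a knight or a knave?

A is a knight, B is a knave, C is a knave, and D is a knight.

A is a knight; "D is a knave exactly when B is a knight" is True, as required.
B is a knave; "it is not the case that C is a knave" is False, as required.
As a knave, C's statement "C is a knight and A is a knave" should be False; it is.
D is a knight; "if B is a knight, then A is a knight" is True, as required.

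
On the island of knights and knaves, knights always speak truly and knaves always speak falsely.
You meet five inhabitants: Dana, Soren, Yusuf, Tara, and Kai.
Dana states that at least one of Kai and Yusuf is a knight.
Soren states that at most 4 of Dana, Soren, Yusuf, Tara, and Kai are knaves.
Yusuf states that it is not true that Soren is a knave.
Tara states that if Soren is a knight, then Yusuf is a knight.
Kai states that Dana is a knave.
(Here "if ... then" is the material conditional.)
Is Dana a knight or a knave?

Dana is a knight.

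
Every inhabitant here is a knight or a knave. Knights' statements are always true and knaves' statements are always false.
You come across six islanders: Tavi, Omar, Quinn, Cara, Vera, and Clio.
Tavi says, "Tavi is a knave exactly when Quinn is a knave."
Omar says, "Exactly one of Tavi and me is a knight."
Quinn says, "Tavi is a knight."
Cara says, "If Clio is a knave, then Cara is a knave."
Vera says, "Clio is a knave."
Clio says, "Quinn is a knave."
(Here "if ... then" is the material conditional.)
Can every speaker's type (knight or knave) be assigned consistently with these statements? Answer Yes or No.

No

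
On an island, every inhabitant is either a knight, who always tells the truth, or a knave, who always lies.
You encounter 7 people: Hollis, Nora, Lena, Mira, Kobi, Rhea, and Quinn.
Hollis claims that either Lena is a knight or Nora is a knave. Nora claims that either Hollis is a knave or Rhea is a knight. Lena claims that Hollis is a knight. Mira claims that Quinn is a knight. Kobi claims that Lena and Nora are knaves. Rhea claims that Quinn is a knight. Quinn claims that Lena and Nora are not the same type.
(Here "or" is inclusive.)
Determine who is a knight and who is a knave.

Hollis is a knave, Nora is a knight, Lena is a knave, Mira is a knight, Kobi is a knave, Rhea is a knight, and Quinn is a knight.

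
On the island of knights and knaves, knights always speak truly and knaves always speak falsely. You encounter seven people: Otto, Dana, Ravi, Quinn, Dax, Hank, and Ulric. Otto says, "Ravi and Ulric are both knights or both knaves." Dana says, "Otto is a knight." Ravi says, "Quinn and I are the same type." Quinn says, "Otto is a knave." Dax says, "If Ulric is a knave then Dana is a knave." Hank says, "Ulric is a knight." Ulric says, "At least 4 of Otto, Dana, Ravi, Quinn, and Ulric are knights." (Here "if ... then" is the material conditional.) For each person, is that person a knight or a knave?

Otto is a knave, Dana is a knave, Ravi is a knight, Quinn is a knight, Dax is a knight, Hank is a knave, and Ulric is a knave.

Otto is a knave, and the claim "Ravi and Ulric are both knights or both knaves" is indeed false.
As a knave, Dana's statement "Otto is a knight" should be false; it is.
Ravi is a knight, and the claim "Quinn and I are the same type" is indeed True.
Since Quinn is a knight, "Otto is a knave" needs to be True, which holds.
Dax is a knight, so "if Ulric is a knave then Dana is a knave" must be True — and it is.
Hank is a knave; "Ulric is a knight" is false, as required.
As a knave, Ulric's statement "at least 4 of Otto, Dana, Ravi, Quinn, and Ulric are knights" should be false; it is.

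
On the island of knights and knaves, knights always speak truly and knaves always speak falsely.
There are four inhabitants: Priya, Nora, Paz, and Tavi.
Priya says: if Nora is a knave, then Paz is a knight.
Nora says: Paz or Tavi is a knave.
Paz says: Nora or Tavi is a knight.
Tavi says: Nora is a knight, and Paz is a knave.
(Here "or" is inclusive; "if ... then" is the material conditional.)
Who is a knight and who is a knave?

Priya is a knight, Nora is a knight, Paz is a knight, and Tavi is a knave.

Suppose Priya is a knave. Then Priya's statement "if Nora is a knave, then Paz is a knight" would have to be false. Checking the 8 ways to assign the others, none is consistent with every speaker.
(For instance, with Nora=knight, Paz=knight, Tavi=knave, Priya's claim "if Nora is a knave, then Paz is a knight" comes out true where it would need to be false.)
So Priya must be a knight, making "if Nora is a knave, then Paz is a knight" true. Taking Priya=knight, Nora=knight, Paz=knight, Tavi=knave, each remaining statement checks out:
  Nora (knight): "Paz or Tavi is a knave" — true. ✓
  Paz (knight): "Nora or Tavi is a knight" — true. ✓
  Tavi (knave): "Nora is a knight, and Paz is a knave" — false. ✓
This is the unique consistent assignment.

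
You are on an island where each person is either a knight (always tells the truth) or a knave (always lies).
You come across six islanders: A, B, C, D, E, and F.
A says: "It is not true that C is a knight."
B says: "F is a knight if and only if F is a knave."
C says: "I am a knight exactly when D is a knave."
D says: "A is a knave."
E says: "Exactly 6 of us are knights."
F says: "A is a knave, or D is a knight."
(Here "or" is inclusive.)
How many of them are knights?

1

The unique consistent assignment is A=knight, B=knave, C=knave, D=knave, E=knave, F=knave.
That has 1 knight.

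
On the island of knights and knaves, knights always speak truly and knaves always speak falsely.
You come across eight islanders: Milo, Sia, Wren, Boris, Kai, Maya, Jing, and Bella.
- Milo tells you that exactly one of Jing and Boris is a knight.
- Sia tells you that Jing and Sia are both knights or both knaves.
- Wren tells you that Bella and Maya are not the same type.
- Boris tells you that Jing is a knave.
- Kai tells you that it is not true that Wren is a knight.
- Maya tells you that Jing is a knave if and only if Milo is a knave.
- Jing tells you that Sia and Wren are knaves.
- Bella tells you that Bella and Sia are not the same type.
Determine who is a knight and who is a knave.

Knights: Milo, Kai, Maya, Jing, and Bella. Knaves: Sia, Wren, and Boris.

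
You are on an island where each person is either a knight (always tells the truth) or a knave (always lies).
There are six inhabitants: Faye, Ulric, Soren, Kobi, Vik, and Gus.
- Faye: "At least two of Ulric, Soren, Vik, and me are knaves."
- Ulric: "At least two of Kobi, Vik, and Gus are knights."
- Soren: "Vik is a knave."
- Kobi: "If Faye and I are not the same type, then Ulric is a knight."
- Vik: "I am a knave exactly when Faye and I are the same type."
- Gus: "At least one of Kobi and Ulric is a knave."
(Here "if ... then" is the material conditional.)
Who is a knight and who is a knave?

Faye is a knight, Ulric is a knave, Soren is a knight, Kobi is a knave, Vik is a knave, and Gus is a knight.

Faye (knight): "at least two of Ulric, Soren, Vik, and me are knaves" — True. ✓
Ulric is a knave, and the claim "at least two of Kobi, Vik, and Gus are knights" is indeed false.
Since Soren is a knight, "Vik is a knave" needs to be True, which holds.
Kobi is a knave; "if Faye and I are not the same type, then Ulric is a knight" is false, as required.
Vik (knave): "I am a knave exactly when Faye and I are the same type" — false. ✓
Since Gus is a knight, "at least one of Kobi and Ulric is a knave" needs to be True, which holds.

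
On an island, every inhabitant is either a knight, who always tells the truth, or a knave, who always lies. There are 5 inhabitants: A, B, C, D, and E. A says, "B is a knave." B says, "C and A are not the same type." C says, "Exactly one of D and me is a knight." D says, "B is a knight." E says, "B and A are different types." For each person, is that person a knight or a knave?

As a knight, A's statement "B is a knave" should be True; it is.
B is a knave, and the claim "C and A are not the same type" is indeed False.
C (knight): "exactly one of D and me is a knight" — True. ✓
D (knave): "B is a knight" — False. ✓
E is a knight, so "B and A are different types" must be True — and it is.

Knights: A, C, and E. Knaves: B and D.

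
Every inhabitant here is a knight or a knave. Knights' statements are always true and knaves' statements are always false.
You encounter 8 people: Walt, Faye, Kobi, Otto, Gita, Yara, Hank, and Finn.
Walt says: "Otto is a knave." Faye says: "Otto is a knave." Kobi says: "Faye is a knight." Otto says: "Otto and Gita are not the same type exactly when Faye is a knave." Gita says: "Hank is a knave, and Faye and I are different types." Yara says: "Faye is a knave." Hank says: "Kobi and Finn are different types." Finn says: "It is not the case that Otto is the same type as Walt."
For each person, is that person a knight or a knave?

Walt (knave): "Otto is a knave" — False. ✓
Faye is a knave, and the claim "Otto is a knave" is indeed False.
Since Kobi is a knave, "Faye is a knight" needs to be False, which holds.
Since Otto is a knight, "Otto and Gita are not the same type exactly when Faye is a knave" needs to be true, which holds.
Gita (knave): "Hank is a knave, and Faye and I are different types" — False. ✓
Since Yara is a knight, "Faye is a knave" needs to be true, which holds.
Hank is a knight, so "Kobi and Finn are different types" must be true — and it is.
Finn (knight): "it is not the case that Otto is the same type as Walt" — true. ✓

Walt is a knave, Faye is a knave, Kobi is a knave, Otto is a knight, Gita is a knave, Yara is a knight, Hank is a knight, and Finn is a knight.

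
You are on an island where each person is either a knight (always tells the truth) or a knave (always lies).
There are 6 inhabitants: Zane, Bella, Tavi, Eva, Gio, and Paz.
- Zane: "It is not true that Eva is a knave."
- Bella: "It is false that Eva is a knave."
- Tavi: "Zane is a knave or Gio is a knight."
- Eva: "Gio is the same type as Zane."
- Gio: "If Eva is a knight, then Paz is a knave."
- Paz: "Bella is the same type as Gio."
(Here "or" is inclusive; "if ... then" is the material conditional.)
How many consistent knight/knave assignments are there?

1

Consistent assignments:
  Zane=knave, Bella=knave, Tavi=knight, Eva=knave, Gio=knight, Paz=knave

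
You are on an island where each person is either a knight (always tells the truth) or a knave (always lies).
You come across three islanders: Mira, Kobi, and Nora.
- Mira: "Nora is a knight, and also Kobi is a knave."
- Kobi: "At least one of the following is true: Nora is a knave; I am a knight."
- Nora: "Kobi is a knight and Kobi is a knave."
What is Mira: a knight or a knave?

Consistent assignments: {Mira=knave, Kobi=knight, Nora=knave}
In every consistent assignment, Mira is a knave.

Mira is a knave.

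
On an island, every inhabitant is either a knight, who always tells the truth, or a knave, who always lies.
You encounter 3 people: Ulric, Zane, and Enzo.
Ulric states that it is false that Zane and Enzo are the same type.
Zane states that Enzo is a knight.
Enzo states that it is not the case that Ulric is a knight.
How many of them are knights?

2

The unique consistent assignment is Ulric=knave, Zane=knight, Enzo=knight.
That has 2 knights.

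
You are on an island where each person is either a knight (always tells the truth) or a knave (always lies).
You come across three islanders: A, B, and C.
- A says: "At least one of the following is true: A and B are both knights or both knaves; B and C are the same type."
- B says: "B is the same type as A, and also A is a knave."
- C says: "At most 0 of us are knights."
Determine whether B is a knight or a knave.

B is a knave.

Consistent assignments: {A=knight, B=knave, C=knave}
In every consistent assignment, B is a knave.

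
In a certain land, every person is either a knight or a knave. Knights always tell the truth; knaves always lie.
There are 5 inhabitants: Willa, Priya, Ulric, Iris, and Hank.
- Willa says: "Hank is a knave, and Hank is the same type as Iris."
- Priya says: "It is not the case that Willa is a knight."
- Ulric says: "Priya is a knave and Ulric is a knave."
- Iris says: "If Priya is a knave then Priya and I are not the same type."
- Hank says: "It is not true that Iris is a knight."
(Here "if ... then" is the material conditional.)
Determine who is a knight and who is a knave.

Willa is a knave; "Hank is a knave, and Hank is the same type as Iris" is false, as required.
Priya is a knight; "it is not the case that Willa is a knight" is True, as required.
Ulric is a knave; "Priya is a knave and Ulric is a knave" is false, as required.
As a knight, Iris's statement "if Priya is a knave then Priya and I are not the same type" should be True; it is.
Hank is a knave; "it is not true that Iris is a knight" is false, as required.

Willa is a knave, Priya is a knight, Ulric is a knave, Iris is a knight, and Hank is a knave.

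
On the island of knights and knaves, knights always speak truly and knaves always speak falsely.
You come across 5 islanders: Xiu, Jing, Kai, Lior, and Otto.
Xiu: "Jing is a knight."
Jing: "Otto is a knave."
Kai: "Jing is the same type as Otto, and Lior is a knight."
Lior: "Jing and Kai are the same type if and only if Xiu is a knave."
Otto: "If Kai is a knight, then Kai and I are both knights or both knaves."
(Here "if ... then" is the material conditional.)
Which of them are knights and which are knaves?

Suppose Xiu is a knight. Then Xiu's statement "Jing is a knight" would have to be true. Checking the 16 ways to assign the others, none is consistent with every speaker.
(For instance, with Jing=knave, Kai=knave, Lior=knight, Otto=knight, Xiu's claim "Jing is a knight" comes out false where it would need to be true.)
So Xiu must be a knave, making "Jing is a knight" false. Taking Xiu=knave, Jing=knave, Kai=knave, Lior=knight, Otto=knight, each remaining statement checks out:
  Jing (knave): "Otto is a knave" — false. ✓
  Kai (knave): "Jing is the same type as Otto, and Lior is a knight" — false. ✓
  Lior (knight): "Jing and Kai are the same type if and only if Xiu is a knave" — true. ✓
  Otto (knight): "if Kai is a knight, then Kai and I are both knights or both knaves" — true. ✓
This is the unique consistent assignment.

Knights: Lior and Otto. Knaves: Xiu, Jing, and Kai.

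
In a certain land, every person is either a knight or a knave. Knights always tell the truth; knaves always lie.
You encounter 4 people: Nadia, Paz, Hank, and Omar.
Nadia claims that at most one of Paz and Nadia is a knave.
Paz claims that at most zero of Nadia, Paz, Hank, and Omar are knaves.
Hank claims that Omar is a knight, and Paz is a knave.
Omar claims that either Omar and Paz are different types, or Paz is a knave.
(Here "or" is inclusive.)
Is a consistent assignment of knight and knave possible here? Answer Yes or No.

One consistent assignment: Nadia=knight, Paz=knave, Hank=knight, Omar=knight.

Yes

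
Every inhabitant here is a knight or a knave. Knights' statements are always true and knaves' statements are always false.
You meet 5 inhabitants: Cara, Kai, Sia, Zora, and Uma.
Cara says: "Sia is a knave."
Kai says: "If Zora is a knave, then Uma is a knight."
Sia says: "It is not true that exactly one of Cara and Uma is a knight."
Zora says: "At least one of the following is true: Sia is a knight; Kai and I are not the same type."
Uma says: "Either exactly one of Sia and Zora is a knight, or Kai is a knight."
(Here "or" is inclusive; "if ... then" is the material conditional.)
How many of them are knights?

1

The unique consistent assignment is Cara=knight, Kai=knave, Sia=knave, Zora=knave, Uma=knave.
That has 1 knight.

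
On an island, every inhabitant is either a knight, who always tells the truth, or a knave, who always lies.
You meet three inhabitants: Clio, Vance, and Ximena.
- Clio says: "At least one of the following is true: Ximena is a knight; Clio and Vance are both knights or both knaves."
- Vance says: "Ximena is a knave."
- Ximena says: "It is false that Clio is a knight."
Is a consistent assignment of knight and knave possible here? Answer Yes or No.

Yes

One consistent assignment: Clio=knight, Vance=knight, Ximena=knave.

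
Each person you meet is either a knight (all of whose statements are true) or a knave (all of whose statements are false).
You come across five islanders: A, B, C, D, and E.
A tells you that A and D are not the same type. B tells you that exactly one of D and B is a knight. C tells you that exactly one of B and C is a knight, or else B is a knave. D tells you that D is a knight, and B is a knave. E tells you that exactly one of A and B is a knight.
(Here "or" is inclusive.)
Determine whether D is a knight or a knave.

D is a knave.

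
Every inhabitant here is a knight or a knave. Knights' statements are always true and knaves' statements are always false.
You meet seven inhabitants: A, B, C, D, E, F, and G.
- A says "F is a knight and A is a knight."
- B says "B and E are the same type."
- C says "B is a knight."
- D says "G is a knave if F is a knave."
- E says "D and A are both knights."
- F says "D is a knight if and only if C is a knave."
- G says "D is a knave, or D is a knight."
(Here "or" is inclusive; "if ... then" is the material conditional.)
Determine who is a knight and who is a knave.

A is a knight, B is a knave, C is a knave, D is a knight, E is a knight, F is a knight, and G is a knight.

As a knight, A's statement "F is a knight and A is a knight" should be true; it is.
As a knave, B's statement "B and E are the same type" should be false; it is.
C is a knave, so "B is a knight" must be false — and it is.
D is a knight, and the claim "G is a knave if F is a knave" is indeed true.
E is a knight, so "D and A are both knights" must be true — and it is.
As a knight, F's statement "D is a knight if and only if C is a knave" should be true; it is.
Since G is a knight, "D is a knave, or D is a knight" needs to be true, which holds.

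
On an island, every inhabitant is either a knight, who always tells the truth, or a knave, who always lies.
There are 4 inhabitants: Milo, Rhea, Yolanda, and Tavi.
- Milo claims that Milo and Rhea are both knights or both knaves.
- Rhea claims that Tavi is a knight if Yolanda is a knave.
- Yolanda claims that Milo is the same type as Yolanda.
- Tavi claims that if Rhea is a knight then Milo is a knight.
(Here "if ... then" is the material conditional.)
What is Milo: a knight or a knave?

Milo is a knight.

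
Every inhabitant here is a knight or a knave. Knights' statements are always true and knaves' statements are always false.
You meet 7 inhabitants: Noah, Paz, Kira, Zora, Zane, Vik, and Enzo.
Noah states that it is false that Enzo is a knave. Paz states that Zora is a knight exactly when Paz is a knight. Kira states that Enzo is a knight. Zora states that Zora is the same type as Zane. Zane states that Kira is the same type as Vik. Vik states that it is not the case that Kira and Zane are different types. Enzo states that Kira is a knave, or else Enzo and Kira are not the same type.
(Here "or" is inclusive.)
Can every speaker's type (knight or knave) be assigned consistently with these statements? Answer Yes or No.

No

Checking all 128 assignments, each has at least one speaker whose statement's truth value contradicts their type.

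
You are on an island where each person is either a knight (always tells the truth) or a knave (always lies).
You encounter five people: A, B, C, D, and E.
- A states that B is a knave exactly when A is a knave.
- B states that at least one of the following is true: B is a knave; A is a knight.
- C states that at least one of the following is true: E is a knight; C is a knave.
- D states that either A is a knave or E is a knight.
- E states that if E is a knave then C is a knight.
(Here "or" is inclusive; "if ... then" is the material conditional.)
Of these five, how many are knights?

5

The unique consistent assignment is A=knight, B=knight, C=knight, D=knight, E=knight.
That has 5 knights.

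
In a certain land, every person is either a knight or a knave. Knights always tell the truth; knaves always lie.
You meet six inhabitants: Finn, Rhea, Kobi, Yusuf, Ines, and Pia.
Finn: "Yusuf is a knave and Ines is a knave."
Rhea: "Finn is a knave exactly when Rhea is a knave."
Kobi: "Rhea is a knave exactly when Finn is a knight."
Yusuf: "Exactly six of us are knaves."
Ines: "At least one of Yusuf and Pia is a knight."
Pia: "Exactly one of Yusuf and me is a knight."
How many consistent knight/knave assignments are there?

Consistent assignments:
  Finn=knight, Rhea=knight, Kobi=knave, Yusuf=knave, Ines=knave, Pia=knave
  Finn=knight, Rhea=knave, Kobi=knight, Yusuf=knave, Ines=knave, Pia=knave

2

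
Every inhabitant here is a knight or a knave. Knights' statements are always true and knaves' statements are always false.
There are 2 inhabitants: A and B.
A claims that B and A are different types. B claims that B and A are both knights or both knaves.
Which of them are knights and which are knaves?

A is a knight; "B and A are different types" is True, as required.
B is a knave, and the claim "B and A are both knights or both knaves" is indeed False.

A is a knight and B is a knave.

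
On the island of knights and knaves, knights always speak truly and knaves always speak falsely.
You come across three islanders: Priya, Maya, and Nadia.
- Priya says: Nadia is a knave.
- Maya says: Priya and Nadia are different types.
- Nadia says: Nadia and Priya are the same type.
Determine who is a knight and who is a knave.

Suppose Priya is a knave. Then Priya's statement "Nadia is a knave" would have to be false. Checking the 4 ways to assign the others, none is consistent with every speaker.
(For instance, with Maya=knight, Nadia=knave, Priya's claim "Nadia is a knave" comes out true where it would need to be false.)
So Priya must be a knight, making "Nadia is a knave" true. Taking Priya=knight, Maya=knight, Nadia=knave, each remaining statement checks out:
  Maya (knight): "Priya and Nadia are different types" — true. ✓
  Nadia (knave): "Nadia and Priya are the same type" — false. ✓
This is the unique consistent assignment.

Priya is a knight, Maya is a knight, and Nadia is a knave.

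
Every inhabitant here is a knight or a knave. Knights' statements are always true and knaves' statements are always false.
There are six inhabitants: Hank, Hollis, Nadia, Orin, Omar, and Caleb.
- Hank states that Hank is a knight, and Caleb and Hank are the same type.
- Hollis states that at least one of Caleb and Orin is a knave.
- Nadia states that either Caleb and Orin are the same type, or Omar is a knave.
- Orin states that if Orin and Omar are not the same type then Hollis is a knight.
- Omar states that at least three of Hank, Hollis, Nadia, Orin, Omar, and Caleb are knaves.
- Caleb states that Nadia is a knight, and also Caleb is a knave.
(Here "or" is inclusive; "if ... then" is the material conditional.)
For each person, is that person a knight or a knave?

Since Hank is a knave, "Hank is a knight, and Caleb and Hank are the same type" needs to be False, which holds.
Since Hollis is a knight, "at least one of Caleb and Orin is a knave" needs to be True, which holds.
Nadia is a knave, so "either Caleb and Orin are the same type, or Omar is a knave" must be False — and it is.
As a knight, Orin's statement "if Orin and Omar are not the same type then Hollis is a knight" should be True; it is.
Omar is a knight, so "at least three of Hank, Hollis, Nadia, Orin, Omar, and Caleb are knaves" must be True — and it is.
Since Caleb is a knave, "Nadia is a knight, and also Caleb is a knave" needs to be False, which holds.

Hank is a knave, Hollis is a knight, Nadia is a knave, Orin is a knight, Omar is a knight, and Caleb is a knave.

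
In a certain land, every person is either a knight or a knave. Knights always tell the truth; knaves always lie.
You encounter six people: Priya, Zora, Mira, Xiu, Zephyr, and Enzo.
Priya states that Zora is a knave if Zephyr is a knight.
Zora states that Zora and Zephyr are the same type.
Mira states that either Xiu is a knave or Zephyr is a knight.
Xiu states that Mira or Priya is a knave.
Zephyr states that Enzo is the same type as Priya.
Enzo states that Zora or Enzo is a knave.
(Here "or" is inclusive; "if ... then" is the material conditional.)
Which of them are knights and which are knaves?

Priya is a knight, Zora is a knave, Mira is a knight, Xiu is a knave, Zephyr is a knight, and Enzo is a knight.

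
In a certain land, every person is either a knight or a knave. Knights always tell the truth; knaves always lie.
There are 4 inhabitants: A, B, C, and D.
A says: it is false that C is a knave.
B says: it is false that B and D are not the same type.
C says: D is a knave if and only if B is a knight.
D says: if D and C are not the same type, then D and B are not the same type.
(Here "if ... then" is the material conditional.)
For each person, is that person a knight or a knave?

Suppose A is a knave. Then A's statement "it is false that C is a knave" would have to be false. Checking the 8 ways to assign the others, none is consistent with every speaker.
(For instance, with B=knave, C=knight, D=knight, A's claim "it is false that C is a knave" comes out true where it would need to be false.)
So A must be a knight, making "it is false that C is a knave" true. Taking A=knight, B=knave, C=knight, D=knight, each remaining statement checks out:
  B (knave): "it is false that B and D are not the same type" — false. ✓
  C (knight): "D is a knave if and only if B is a knight" — true. ✓
  D (knight): "if D and C are not the same type, then D and B are not the same type" — true. ✓
This is the unique consistent assignment.

A is a knight, B is a knave, C is a knight, and D is a knight.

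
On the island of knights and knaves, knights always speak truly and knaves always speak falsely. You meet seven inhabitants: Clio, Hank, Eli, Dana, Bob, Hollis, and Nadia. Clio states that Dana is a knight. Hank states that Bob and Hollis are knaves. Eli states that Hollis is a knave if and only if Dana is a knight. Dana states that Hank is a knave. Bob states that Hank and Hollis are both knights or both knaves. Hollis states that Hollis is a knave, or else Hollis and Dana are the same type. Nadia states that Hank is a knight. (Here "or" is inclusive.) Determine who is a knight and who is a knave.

Clio is a knight, Hank is a knave, Eli is a knave, Dana is a knight, Bob is a knave, Hollis is a knight, and Nadia is a knave.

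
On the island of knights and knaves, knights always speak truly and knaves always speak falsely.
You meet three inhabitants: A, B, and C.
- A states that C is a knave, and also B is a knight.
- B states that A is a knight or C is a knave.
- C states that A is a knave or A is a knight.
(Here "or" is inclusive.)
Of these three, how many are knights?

1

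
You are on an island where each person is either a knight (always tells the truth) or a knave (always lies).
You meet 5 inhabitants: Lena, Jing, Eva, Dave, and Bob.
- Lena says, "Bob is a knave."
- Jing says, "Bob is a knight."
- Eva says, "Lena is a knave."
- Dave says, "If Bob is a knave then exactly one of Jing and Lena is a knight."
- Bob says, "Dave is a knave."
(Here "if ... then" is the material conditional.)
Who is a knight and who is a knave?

Suppose Lena is a knave. Then Lena's statement "Bob is a knave" would have to be false. Checking the 16 ways to assign the others, none is consistent with every speaker.
(For instance, with Jing=knave, Eva=knave, Dave=knight, Bob=knave, Lena's claim "Bob is a knave" comes out true where it would need to be false.)
So Lena must be a knight, making "Bob is a knave" true. Taking Lena=knight, Jing=knave, Eva=knave, Dave=knight, Bob=knave, each remaining statement checks out:
  Jing (knave): "Bob is a knight" — false. ✓
  Eva (knave): "Lena is a knave" — false. ✓
  Dave (knight): "if Bob is a knave then exactly one of Jing and Lena is a knight" — true. ✓
  Bob (knave): "Dave is a knave" — false. ✓
This is the unique consistent assignment.

Lena is a knight, Jing is a knave, Eva is a knave, Dave is a knight, and Bob is a knave.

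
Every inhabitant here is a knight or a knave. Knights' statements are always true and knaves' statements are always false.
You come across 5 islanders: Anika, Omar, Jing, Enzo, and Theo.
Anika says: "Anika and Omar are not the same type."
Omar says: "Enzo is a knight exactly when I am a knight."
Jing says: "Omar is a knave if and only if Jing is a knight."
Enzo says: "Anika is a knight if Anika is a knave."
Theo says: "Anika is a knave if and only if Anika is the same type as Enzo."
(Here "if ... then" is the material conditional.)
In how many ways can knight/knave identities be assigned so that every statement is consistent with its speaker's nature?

2

Consistent assignments:
  Anika=knight, Omar=knave, Jing=knight, Enzo=knight, Theo=knave
  Anika=knight, Omar=knave, Jing=knave, Enzo=knight, Theo=knave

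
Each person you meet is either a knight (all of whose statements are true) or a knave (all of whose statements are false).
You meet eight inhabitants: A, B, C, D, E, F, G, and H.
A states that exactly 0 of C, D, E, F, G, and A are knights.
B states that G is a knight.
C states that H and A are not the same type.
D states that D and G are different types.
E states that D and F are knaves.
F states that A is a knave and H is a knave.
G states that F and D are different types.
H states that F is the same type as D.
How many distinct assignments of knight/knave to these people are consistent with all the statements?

1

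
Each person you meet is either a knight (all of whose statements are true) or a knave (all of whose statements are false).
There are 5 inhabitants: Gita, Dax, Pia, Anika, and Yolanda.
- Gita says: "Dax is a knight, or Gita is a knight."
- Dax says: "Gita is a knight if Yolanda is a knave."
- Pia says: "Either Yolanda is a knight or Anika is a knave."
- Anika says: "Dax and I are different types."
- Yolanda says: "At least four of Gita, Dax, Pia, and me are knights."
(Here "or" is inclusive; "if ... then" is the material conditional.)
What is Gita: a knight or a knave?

Consistent assignments: {Gita=knave, Dax=knave, Pia=knight, Anika=knave, Yolanda=knave}; {Gita=knave, Dax=knave, Pia=knave, Anika=knight, Yolanda=knave}
In every consistent assignment, Gita is a knave.

Gita is a knave.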